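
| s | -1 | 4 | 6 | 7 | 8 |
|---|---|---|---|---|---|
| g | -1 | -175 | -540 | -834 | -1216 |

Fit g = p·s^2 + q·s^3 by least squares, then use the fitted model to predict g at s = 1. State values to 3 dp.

Compute the Gram sums: Σs^2·s^2 = 8050, Σs^2·s^3 = 58374, Σs^3·s^3 = 430546.
Moment sums: Σs^2·g = -140931, Σs^3·g = -1036493.
MᵀM·[p, q]ᵀ = Mᵀg becomes [[8050, 58374]; [58374, 430546]]·[p, q]ᵀ = [-140931, -1036493]ᵀ.
Determinant 8050·430546 − 58374² = 58371424.
p = ((-140931)·430546 − 58374·(-1036493))/58371424 = -21629493/7296428; q = (8050·(-1036493) − 58374·(-140931))/58371424 = -636209/317236.
At s = 1: ĝ = (-21629493/7296428)·(1) + (-636209/317236)·(1) = -9065575/1824107.

ĝ = -4.970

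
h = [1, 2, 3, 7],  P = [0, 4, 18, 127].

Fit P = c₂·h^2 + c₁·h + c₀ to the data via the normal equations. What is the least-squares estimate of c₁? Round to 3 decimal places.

With design matrix A, AᵀA = [[2499, 379, 63]; [379, 63, 13]; [63, 13, 4]] and AᵀP = [6401, 951, 149]ᵀ.
Solving the 3×3 system (Gaussian elimination) gives c₂ = 5589/1804, c₁ = -155/44, c₀ = -87/902.

c₁ = -3.523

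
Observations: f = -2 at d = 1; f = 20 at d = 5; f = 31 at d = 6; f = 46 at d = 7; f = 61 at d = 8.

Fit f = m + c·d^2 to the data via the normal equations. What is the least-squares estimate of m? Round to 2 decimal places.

m = -4.07

Forming XᵀX = [[5, 175]; [175, 8419]] and Xᵀf = [156, 7772]ᵀ gives XᵀX·[m, c]ᵀ = Xᵀf.
Determinant 5·8419 − 175² = 11470.
m = (156·8419 − 175·7772)/11470 = -23368/5735; c = (5·7772 − 175·156)/11470 = 1156/1147.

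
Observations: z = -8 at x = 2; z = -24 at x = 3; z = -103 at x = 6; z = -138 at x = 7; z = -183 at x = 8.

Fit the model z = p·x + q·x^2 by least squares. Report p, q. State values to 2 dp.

p = 1.17, q = -3.01

Setting ∂/∂p … = 0 gives: 162·p + 1106·q = -3136;  1106·p + 7890·q = -22430.
det = 162·7890 − 1106² = 54944.
p = ((-3136)·7890 − 1106·(-22430))/54944 = 16135/13736; q = (162·(-22430) − 1106·(-3136))/54944 = -41311/13736.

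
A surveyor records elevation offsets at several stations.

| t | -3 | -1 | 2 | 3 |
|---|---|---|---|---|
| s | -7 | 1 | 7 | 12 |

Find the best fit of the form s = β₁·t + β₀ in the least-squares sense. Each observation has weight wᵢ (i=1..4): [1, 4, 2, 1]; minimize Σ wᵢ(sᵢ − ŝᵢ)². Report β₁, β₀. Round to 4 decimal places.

β₁ = 2.7000, β₀ = 2.8750

Normal-equation sums: Σwᵢ·t·t = 30, Σwᵢ·t = 0, Σwᵢ·1 = 8.
Moment sums: Σwᵢ·t·s = 81, Σwᵢ·s = 23.
So MᵀWM·[β₁, β₀]ᵀ = MᵀWs: [[30, 0]; [0, 8]]·[β₁, β₀]ᵀ = [81, 23]ᵀ.
Determinant 30·8 − 0² = 240.
β₁ = (81·8 − 0·23)/240 = 27/10; β₀ = (30·23 − 0·81)/240 = 23/8.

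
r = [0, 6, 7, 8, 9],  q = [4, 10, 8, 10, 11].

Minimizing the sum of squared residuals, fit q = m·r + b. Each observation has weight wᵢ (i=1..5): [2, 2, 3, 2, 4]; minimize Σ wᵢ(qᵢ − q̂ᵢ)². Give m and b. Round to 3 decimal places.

m = 0.742, b = 4.069

Setting ∂/∂m … = 0 gives: 671·m + 85·b = 844;  85·m + 13·b = 116.
(Σwᵢ·r·r = 671, Σwᵢ·r = 85, Σwᵢ·1 = 13, Σwᵢ·r·q = 844, Σwᵢ·q = 116.)
Eliminating b: 13·(row 1) − 85·(row 2) gives 1498·m = 13·844 − 85·116 = 1112, so m = 556/749.
Then b = (116 − 85·(556/749))/13 = 3048/749.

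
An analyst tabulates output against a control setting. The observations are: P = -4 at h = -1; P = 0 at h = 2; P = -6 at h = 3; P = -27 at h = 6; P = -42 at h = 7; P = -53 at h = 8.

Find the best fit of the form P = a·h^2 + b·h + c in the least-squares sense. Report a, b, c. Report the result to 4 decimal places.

Setting ∂/∂a … = 0 gives: 7891·a + 1105·b + 163·c = -6480;  1105·a + 163·b + 25·c = -894;  163·a + 25·b + 6·c = -132.
Solving the 3×3 system (Gaussian elimination) gives a = -23777/22396, b = 41147/22396, c = -414/509.

a = -1.0617, b = 1.8372, c = -0.8134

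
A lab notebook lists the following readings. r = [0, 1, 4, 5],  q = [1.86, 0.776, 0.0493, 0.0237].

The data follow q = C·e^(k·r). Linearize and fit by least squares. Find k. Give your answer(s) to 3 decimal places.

k = -0.885

Let Y = ln q. Fitting Y = k·r + ln C by least squares:
Σr = 10.0000, Σ(r)² = 42.0000, Σln q = -6.3851, Σr·ln q = -31.0043.
Normal system: [[42.0000, 10.0000]; [10.0000, 4]]·[k, ln C]ᵀ = [-31.0043, -6.3851]ᵀ.
Δ = 42.0000·4 − (10.0000)² = 68.0000; k = (-31.0043·4 − 10.0000·-6.3851)/68.0000 = -0.88479, ln C = (42.0000·-6.3851 − 10.0000·-31.0043)/68.0000 = 0.61570.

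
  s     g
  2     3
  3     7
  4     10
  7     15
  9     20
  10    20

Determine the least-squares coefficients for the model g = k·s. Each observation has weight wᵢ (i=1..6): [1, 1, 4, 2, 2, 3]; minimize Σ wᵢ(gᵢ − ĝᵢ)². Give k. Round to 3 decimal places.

From the data, Σwᵢ·s·s = 637.
For XᵀWg: Σwᵢ·s·g = 1357.
k = 1357/637 = 2.1303.

k = 2.130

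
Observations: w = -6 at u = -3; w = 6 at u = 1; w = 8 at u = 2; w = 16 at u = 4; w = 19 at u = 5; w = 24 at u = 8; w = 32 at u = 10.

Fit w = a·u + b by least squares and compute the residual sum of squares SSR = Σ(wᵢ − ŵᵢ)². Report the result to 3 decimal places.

SSR = 9.642

Entries of AᵀA: Σu·u = 219, Σu = 27, Σ1 = 7.
Moment sums: Σu·w = 711, Σw = 99.
So AᵀA·[a, b]ᵀ = Aᵀw: [[219, 27]; [27, 7]]·[a, b]ᵀ = [711, 99]ᵀ.
Δ = 219·7 − 27² = 804.
a = (711·7 − 27·99)/804 = 192/67; b = (219·99 − 27·711)/804 = 207/67.
Residuals: -33/67, 3/67, -55/67, 97/67, 106/67, -135/67, 17/67; SSR = 646/67.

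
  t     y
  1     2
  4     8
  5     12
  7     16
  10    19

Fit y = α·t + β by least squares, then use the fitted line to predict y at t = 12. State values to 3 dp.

ŷ = 24.279

Normal-equation sums: Σt·t = 191, Σt = 27, Σ1 = 5.
For Xᵀy: Σt·y = 396, Σy = 57.
Normal equations: [[191, 27]; [27, 5]]·[α, β]ᵀ = [396, 57]ᵀ.
Determinant 191·5 − 27² = 226.
α = (396·5 − 27·57)/226 = 441/226; β = (191·57 − 27·396)/226 = 195/226.
At t = 12: ŷ = (441/226)·(12) + (195/226)·(1) = 5487/226.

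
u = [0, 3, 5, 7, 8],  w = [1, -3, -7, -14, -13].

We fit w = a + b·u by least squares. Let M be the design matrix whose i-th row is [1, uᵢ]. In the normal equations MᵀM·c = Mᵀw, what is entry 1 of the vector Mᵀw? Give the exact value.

Entry 1 ↔ basis 1, so (Mᵀw)_{1} = Σᵢ wᵢ = (1)·(1) + (1)·(-3) + (1)·(-7) + (1)·(-14) + (1)·(-13) = -36.

-36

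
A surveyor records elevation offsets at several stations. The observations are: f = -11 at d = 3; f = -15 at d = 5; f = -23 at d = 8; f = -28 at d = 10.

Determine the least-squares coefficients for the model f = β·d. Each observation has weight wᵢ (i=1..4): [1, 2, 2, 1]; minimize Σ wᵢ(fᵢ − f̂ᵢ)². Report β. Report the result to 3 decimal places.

AᵀWA·[β]ᵀ = AᵀWf reads: 287·β = -831.
(Σwᵢ·d·d = 287, Σwᵢ·d·f = -831.)
β = (-831)/287 = -2.89547.

β = -2.895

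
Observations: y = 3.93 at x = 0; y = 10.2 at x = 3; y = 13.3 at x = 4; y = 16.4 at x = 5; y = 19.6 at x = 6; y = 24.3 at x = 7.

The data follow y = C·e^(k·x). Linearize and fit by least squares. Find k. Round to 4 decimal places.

k = 0.2589

Linearized form: ln y = k·x + ln C. From the 6 transformed points,
AᵀA = [[135.0000, 25.0000]; [25.0000, 6]], rhs = [71.4911, 15.2421]ᵀ  (here Σx = 25.0000, Σ(x)² = 135.0000, Σln y = 15.2421, Σx·ln y = 71.4911).
Slope k = (n·Σx·ln y − Σx·Σln y)/(n·Σ(x)² − (Σx)²) = (6·71.4911 − 25.0000·15.2421)/185.0000 = 0.25889; ln C = (Σln y − k·Σx)/n = 1.46163.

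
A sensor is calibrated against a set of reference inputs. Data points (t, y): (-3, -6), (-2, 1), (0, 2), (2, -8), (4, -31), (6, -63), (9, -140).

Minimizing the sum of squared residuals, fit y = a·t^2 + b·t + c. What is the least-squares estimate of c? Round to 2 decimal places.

Setting ∂/∂a … = 0 gives: 8226·a + 982·b + 150·c = -14186;  982·a + 150·b + 16·c = -1762;  150·a + 16·b + 7·c = -245.
(Σt^2·t^2 = 8226, Σt^2·t = 982, Σt^2 = 150, Σt·t = 150, Σt = 16, Σ1 = 7, Σt^2·y = -14186, Σt·y = -1762, Σy = -245.)
Inverting the 3×3 Gram matrix, [a, b, c]ᵀ = [-61337/39992, -78175/39992, 46665/19996]ᵀ.

c = 2.33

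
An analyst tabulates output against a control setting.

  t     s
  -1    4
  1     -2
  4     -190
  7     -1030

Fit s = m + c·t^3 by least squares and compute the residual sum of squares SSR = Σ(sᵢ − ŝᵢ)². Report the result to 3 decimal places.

SSR = 1.381

Sums needed: Σ1 = 4, Σt^3 = 407, Σt^3·t^3 = 121747.
And Σs = -1218, Σt^3·s = -365456.
Normal equations: [[4, 407]; [407, 121747]]·[m, c]ᵀ = [-1218, -365456]ᵀ.
Eliminating c: 121747·(row 1) − 407·(row 2) gives 321339·m = 121747·(-1218) − 407·(-365456) = 452746, so m = 452746/321339.
Then c = ((-365456) − 407·(452746/321339))/121747 = -966098/321339.
Residuals: -44496/107113, -129326/321339, 323116/321339, -60302/321339; SSR = 443720/321339.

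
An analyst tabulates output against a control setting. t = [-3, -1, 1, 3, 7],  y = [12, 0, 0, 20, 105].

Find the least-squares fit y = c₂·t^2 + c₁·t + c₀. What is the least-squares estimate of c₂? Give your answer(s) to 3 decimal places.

Compute the Gram sums: Σt^2·t^2 = 2565, Σt^2·t = 343, Σt^2 = 69, Σt·t = 69, Σt = 7, Σ1 = 5.
For Xᵀy: Σt^2·y = 5433, Σt·y = 759, Σy = 137.
Normal equations: [[2565, 343, 69]; [343, 69, 7]; [69, 7, 5]]·[c₂, c₁, c₀]ᵀ = [5433, 759, 137]ᵀ.
Solving the 3×3 system (Gaussian elimination) gives c₂ = 5465/2716, c₁ = 117/97, c₀ = -5585/2716.

c₂ = 2.012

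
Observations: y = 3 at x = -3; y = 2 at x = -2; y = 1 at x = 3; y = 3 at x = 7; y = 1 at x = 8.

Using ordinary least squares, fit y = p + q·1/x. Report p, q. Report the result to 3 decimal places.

Normal-equation sums: Σ1 = 5, Σ1/x = -13/56, Σ1/x·1/x = 14345/28224.
And Σy = 10, Σ1/x·y = -187/168.
MᵀM·[p, q]ᵀ = Mᵀy becomes [[5, -13/56]; [-13/56, 14345/28224]]·[p, q]ᵀ = [10, -187/168]ᵀ.
Determinant 5·(14345/28224) − (-13/56)² = 17551/7056.
p = (10·(14345/28224) − (-13/56)·(-187/168))/(17551/7056) = 136157/70204; q = (5·(-187/168) − (-13/56)·10)/(17551/7056) = -22890/17551.

p = 1.939, q = -1.304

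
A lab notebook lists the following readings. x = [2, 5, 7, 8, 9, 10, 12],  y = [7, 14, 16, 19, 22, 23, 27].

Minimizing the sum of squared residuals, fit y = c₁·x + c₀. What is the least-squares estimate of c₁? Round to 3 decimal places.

With design matrix M, MᵀM = [[467, 53]; [53, 7]] and Mᵀy = [1100, 128]ᵀ.
Δ = 467·7 − 53² = 460.
c₁ = (1100·7 − 53·128)/460 = 229/115; c₀ = (467·128 − 53·1100)/460 = 369/115.

c₁ = 1.991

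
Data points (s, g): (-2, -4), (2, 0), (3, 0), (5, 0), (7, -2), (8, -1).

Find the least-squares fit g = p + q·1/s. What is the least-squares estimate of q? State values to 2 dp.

Forming MᵀM = [[6, 673/840]; [673/840, 484849/705600]] and Mᵀg = [-7, 89/56]ᵀ gives MᵀM·[p, q]ᵀ = Mᵀg.
det = 6·(484849/705600) − (673/840)² = 491233/141120.
p = ((-7)·(484849/705600) − (673/840)·(89/56))/(491233/141120) = -4292398/2456165; q = (6·(89/56) − (673/840)·(-7))/(491233/141120) = 2137128/491233.

q = 4.35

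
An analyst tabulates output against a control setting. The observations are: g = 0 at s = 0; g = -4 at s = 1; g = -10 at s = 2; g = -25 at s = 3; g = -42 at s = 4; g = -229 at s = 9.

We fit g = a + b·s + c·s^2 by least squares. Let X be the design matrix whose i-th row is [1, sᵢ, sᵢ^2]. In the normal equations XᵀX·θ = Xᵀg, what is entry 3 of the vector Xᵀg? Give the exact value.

-19490

Entry 3 ↔ basis s^2, so (Xᵀg)_{3} = Σᵢ (s^2)·gᵢ = (0)·(0) + (1)·(-4) + (4)·(-10) + (9)·(-25) + (16)·(-42) + (81)·(-229) = -19490.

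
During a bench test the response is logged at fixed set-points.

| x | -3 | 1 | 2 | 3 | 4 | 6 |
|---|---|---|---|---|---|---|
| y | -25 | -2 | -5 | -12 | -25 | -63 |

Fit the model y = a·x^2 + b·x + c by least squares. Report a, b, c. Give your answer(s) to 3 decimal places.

a = -2.052, b = 2.021, c = -0.723

Sums needed: Σx^2·x^2 = 1731, Σx^2·x = 289, Σx^2 = 75, Σx·x = 75, Σx = 13, Σ1 = 6.
And Σx^2·y = -3023, Σx·y = -451, Σy = -132.
Normal equations: [[1731, 289, 75]; [289, 75, 13]; [75, 13, 6]]·[a, b, c]ᵀ = [-3023, -451, -132]ᵀ.
Inverting the 3×3 Gram matrix, [a, b, c]ᵀ = [-130289/63480, 1859/920, -11467/15870]ᵀ.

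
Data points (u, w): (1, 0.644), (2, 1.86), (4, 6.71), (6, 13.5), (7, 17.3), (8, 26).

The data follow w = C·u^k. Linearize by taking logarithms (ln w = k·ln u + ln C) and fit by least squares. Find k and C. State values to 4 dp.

k = 1.7554, C = 0.5999

With ln wᵢ as the transformed response and ln uᵢ as the regressor:
XᵀX = [[13.7233, 7.8966]; [7.8966, 6]], rhs = [20.0547, 10.7956]ᵀ  (here Σln u = 7.8966, Σ(ln u)² = 13.7233, Σln w = 10.7956, Σln u·ln w = 20.0547).
Solving (det = 19.9843): k = 1.75539, ln C = -0.51099, so C = exp(-0.51099) = 0.59990.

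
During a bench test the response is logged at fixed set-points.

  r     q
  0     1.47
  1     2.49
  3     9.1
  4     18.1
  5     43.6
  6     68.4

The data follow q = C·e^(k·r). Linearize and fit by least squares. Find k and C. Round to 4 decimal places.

k = 0.6612, C = 1.3589

Linearized form: ln q = k·r + ln C. From the 6 transformed points,
Over the data: Σr = 19.0000, Σ(r)² = 87.0000, Σln q = 14.4022, Σr·ln q = 63.3483.
Normal system: [[87.0000, 19.0000]; [19.0000, 6]]·[k, ln C]ᵀ = [63.3483, 14.4022]ᵀ.
Δ = 87.0000·6 − (19.0000)² = 161.0000; k = (63.3483·6 − 19.0000·14.4022)/161.0000 = 0.66117, ln C = (87.0000·14.4022 − 19.0000·63.3483)/161.0000 = 0.30665, so C = exp(0.30665) = 1.35887.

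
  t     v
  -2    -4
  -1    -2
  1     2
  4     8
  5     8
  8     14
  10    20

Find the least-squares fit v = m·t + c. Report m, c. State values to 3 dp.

Entries of MᵀM: Σt·t = 211, Σt = 25, Σ1 = 7.
Moment sums: Σt·v = 396, Σv = 46.
MᵀM·[m, c]ᵀ = Mᵀv becomes [[211, 25]; [25, 7]]·[m, c]ᵀ = [396, 46]ᵀ.
Δ = 211·7 − 25² = 852.
m = (396·7 − 25·46)/852 = 811/426; c = (211·46 − 25·396)/852 = -97/426.

m = 1.904, c = -0.228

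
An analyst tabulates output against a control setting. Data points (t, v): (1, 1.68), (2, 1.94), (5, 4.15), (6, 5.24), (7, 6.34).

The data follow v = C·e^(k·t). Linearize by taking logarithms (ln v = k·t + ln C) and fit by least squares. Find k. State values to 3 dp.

Linearized form: ln v = k·t + ln C. From the 5 transformed points,
XᵀX = [[115.0000, 21.0000]; [21.0000, 5]], rhs = [31.8258, 6.1078]ᵀ  (here Σt = 21.0000, Σ(t)² = 115.0000, Σln v = 6.1078, Σt·ln v = 31.8258).
Solving (det = 134.0000): k = 0.23034, ln C = 0.25414.

k = 0.230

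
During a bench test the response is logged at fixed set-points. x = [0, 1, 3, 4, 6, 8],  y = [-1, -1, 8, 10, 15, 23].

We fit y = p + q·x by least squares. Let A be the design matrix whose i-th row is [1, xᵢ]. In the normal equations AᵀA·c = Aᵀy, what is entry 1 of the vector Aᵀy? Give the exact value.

54

Entry 1 ↔ basis 1, so (Aᵀy)_{1} = Σᵢ yᵢ = (1)·(-1) + (1)·(-1) + (1)·(8) + (1)·(10) + (1)·(15) + (1)·(23) = 54.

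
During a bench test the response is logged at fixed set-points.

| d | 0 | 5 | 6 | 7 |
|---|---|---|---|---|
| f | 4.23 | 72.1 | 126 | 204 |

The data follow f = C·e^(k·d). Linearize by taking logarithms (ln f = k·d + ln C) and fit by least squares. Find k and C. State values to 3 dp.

Let Y = ln f. Fitting Y = k·d + ln C by least squares:
AᵀA = [[110.0000, 18.0000]; [18.0000, 4]], rhs = [87.6348, 15.8747]ᵀ  (here Σd = 18.0000, Σ(d)² = 110.0000, Σln f = 15.8747, Σd·ln f = 87.6348).
Δ = 110.0000·4 − (18.0000)² = 116.0000; k = (87.6348·4 − 18.0000·15.8747)/116.0000 = 0.55858, ln C = (110.0000·15.8747 − 18.0000·87.6348)/116.0000 = 1.45505, so C = exp(1.45505) = 4.28470.

k = 0.559, C = 4.285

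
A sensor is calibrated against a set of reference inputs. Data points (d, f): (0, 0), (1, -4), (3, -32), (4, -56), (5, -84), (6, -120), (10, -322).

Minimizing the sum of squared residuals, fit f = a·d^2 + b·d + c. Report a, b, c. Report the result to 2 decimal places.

From the data, Σd^2·d^2 = 12259, Σd^2·d = 1433, Σd^2 = 187, Σd·d = 187, Σd = 29, Σ1 = 7.
Right-hand side: Σd^2·f = -39808, Σd·f = -4684, Σf = -618.
Normal equations: [[12259, 1433, 187]; [1433, 187, 29]; [187, 29, 7]]·[a, b, c]ᵀ = [-39808, -4684, -618]ᵀ.
Inverting the 3×3 Gram matrix, [a, b, c]ᵀ = [-15523/5082, -25763/15246, 2393/7623]ᵀ.

a = -3.05, b = -1.69, c = 0.31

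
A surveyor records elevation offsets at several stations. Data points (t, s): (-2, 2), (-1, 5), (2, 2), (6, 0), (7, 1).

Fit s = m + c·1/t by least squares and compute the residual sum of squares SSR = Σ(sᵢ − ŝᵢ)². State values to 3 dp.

With design matrix X, XᵀX = [[5, -29/42]; [-29/42, 2731/1764]] and Xᵀs = [10, -34/7]ᵀ.
Eliminating c: (2731/1764)·(row 1) − (-29/42)·(row 2) gives (6407/882)·m = (2731/1764)·10 − (-29/42)·(-34/7) = 10697/882, so m = 10697/6407.
Then c = ((-34/7) − (-29/42)·(10697/6407))/(2731/1764) = -15330/6407.
Residuals: -5548/6407, 6008/6407, 9782/6407, -8142/6407, -2100/6407; SSR = 36408/6407.

SSR = 5.683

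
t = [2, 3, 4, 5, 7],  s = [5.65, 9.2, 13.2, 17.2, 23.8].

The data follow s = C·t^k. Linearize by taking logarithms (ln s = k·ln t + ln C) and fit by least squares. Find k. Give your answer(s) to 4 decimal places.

Taking logs, ln s = k·ln t + ln C, so regress ln s on ln t.
Σln t = 6.7334, Σ(ln t)² = 9.9861, Σln s = 12.5457, Σln t·ln s = 17.9619.
Equations: 9.9861·k + 6.7334·ln C = 17.9619;  6.7334·k + 5·ln C = 12.5457.
Slope k = (n·Σln t·ln s − Σln t·Σln s)/(n·Σ(ln t)² − (Σln t)²) = (5·17.9619 − 6.7334·12.5457)/4.5917 = 1.16178; ln C = (Σln s − k·Σln t)/n = 0.94459.

k = 1.1618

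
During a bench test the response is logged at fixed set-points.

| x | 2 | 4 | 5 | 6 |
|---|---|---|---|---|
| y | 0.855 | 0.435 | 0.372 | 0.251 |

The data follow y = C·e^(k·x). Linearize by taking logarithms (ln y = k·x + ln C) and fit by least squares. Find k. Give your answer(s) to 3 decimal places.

With ln yᵢ as the transformed response and xᵢ as the regressor:
Over the data: Σx = 17.0000, Σ(x)² = 81.0000, Σln y = -3.3602, Σx·ln y = -16.8811.
Normal system: [[81.0000, 17.0000]; [17.0000, 4]]·[k, ln C]ᵀ = [-16.8811, -3.3602]ᵀ.
Solving (det = 35.0000): k = -0.29715, ln C = 0.42285.

k = -0.297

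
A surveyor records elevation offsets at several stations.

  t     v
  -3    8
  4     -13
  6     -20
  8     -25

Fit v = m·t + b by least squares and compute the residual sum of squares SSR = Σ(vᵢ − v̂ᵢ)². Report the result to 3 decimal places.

SSR = 0.676

Forming AᵀA = [[125, 15]; [15, 4]] and Aᵀv = [-396, -50]ᵀ gives AᵀA·[m, b]ᵀ = Aᵀv.
Δ = 125·4 − 15² = 275.
m = ((-396)·4 − 15·(-50))/275 = -834/275; b = (125·(-50) − 15·(-396))/275 = -62/55.
Residuals: 8/275, 71/275, -186/275, 107/275; SSR = 186/275.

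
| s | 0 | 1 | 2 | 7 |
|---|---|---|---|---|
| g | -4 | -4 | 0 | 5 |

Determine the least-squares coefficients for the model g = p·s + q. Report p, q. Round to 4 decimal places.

Setting ∂/∂p … = 0 gives: 54·p + 10·q = 31;  10·p + 4·q = -3.
det = 54·4 − 10² = 116.
p = (31·4 − 10·(-3))/116 = 77/58; q = (54·(-3) − 10·31)/116 = -118/29.

p = 1.3276, q = -4.0690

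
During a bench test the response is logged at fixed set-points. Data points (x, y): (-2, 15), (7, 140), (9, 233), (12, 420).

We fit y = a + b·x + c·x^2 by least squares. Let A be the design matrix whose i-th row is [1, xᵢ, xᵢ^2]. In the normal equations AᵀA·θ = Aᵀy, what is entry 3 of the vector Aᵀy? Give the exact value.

Entry 3 ↔ basis x^2, so (Aᵀy)_{3} = Σᵢ (x^2)·yᵢ = (4)·(15) + (49)·(140) + (81)·(233) + (144)·(420) = 86273.

86273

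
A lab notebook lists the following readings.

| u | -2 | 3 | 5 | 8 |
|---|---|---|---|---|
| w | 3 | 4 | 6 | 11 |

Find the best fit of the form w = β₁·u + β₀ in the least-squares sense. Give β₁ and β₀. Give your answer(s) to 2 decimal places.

β₁ = 0.75, β₀ = 3.36

Forming AᵀA = [[102, 14]; [14, 4]] and Aᵀw = [124, 24]ᵀ gives AᵀA·[β₁, β₀]ᵀ = Aᵀw.
det = 102·4 − 14² = 212.
β₁ = (124·4 − 14·24)/212 = 40/53; β₀ = (102·24 − 14·124)/212 = 178/53.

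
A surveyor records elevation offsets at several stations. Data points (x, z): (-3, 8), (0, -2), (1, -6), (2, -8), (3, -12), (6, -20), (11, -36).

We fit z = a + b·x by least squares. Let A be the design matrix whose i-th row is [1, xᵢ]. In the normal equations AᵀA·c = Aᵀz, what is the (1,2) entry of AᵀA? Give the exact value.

20

Row 1 ↔ basis 1, column 2 ↔ basis x, so (AᵀA)_{1,2} = Σᵢ x = (1)·(-3) + (1)·(0) + (1)·(1) + (1)·(2) + (1)·(3) + (1)·(6) + (1)·(11) = 20.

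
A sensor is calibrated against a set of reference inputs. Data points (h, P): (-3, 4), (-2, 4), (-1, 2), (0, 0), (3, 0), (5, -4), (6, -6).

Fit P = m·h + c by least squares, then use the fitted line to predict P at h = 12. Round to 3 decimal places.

Compute the Gram sums: Σh·h = 84, Σh = 8, Σ1 = 7.
Moment sums: Σh·P = -78, ΣP = 0.
Determinant 84·7 − 8² = 524.
m = ((-78)·7 − 8·0)/524 = -273/262; c = (84·0 − 8·(-78))/524 = 156/131.
At h = 12: P̂ = (-273/262)·(12) + (156/131)·(1) = -1482/131.

P̂ = -11.313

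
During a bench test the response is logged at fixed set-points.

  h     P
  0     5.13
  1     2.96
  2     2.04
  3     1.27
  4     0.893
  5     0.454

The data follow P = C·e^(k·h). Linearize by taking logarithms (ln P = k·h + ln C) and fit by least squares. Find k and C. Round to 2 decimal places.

Let Y = ln P. Fitting Y = k·h + ln C by least squares:
Σh = 15.0000, Σ(h)² = 55.0000, Σln P = 2.7694, Σh·ln P = -1.1728.
Equations: 55.0000·k + 15.0000·ln C = -1.1728;  15.0000·k + 6·ln C = 2.7694.
Solving (det = 105.0000): k = -0.46265, ln C = 1.61820, so C = exp(1.61820) = 5.04402.

k = -0.46, C = 5.04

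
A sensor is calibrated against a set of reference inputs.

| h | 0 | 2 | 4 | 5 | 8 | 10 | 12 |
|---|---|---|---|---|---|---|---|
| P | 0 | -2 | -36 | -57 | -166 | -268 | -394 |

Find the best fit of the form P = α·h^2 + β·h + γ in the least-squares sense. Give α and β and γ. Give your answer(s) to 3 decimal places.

Entries of AᵀA: Σh^2·h^2 = 35729, Σh^2·h = 3437, Σh^2 = 353, Σh·h = 353, Σh = 41, Σ1 = 7.
Moment sums: Σh^2·P = -96169, Σh·P = -9169, ΣP = -923.
AᵀA·[α, β, γ]ᵀ = AᵀP becomes [[35729, 3437, 353]; [3437, 353, 41]; [353, 41, 7]]·[α, β, γ]ᵀ = [-96169, -9169, -923]ᵀ.
Row-reducing yields α = -65245/21574, β = 72379/21574, γ = 10796/10787.

α = -3.024, β = 3.355, γ = 1.001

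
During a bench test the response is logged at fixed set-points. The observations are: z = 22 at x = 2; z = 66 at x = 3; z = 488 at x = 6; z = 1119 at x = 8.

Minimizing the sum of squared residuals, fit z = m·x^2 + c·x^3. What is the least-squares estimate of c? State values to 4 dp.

c = 1.9868

The normal system AᵀA·[m, c]ᵀ = Aᵀz is [[5489, 40819]; [40819, 309593]]·[m, c]ᵀ = [89866, 680294]ᵀ.
Δ = 5489·309593 − 40819² = 33165216.
m = (89866·309593 − 40819·680294)/33165216 = 2206823/1381884; c = (5489·680294 − 40819·89866)/33165216 = 2745563/1381884.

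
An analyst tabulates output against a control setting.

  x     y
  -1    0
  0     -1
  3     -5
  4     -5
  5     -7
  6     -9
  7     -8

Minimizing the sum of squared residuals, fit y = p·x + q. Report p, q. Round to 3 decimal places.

The normal system MᵀM·[p, q]ᵀ = Mᵀy is [[136, 24]; [24, 7]]·[p, q]ᵀ = [-180, -35]ᵀ.
Eliminating q: 7·(row 1) − 24·(row 2) gives 376·p = 7·(-180) − 24·(-35) = -420, so p = -105/94.
Then q = ((-35) − 24·(-105/94))/7 = -55/47.

p = -1.117, q = -1.170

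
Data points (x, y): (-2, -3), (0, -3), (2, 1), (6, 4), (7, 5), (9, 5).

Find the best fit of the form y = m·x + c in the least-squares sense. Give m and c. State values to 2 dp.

m = 0.85, c = -1.60

Compute the Gram sums: Σx·x = 174, Σx = 22, Σ1 = 6.
For Aᵀy: Σx·y = 112, Σy = 9.
AᵀA·[m, c]ᵀ = Aᵀy becomes [[174, 22]; [22, 6]]·[m, c]ᵀ = [112, 9]ᵀ.
Determinant 174·6 − 22² = 560.
m = (112·6 − 22·9)/560 = 237/280; c = (174·9 − 22·112)/560 = -449/280.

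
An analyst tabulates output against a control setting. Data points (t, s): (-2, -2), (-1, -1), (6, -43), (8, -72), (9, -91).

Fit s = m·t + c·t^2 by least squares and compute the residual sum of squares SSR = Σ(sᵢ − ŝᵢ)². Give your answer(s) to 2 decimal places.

SSR = 1.83

With design matrix A, AᵀA = [[186, 1448]; [1448, 11970]] and Aᵀs = [-1648, -13536]ᵀ.
Eliminating c: 11970·(row 1) − 1448·(row 2) gives 129716·m = 11970·(-1648) − 1448·(-13536) = -126432, so m = -31608/32429.
Then c = ((-13536) − 1448·(-31608/32429))/11970 = -32848/32429.
Residuals: 3318/32429, -31189/32429, -22271/32429, 20248/32429, -5879/32429; SSR = 59339/32429.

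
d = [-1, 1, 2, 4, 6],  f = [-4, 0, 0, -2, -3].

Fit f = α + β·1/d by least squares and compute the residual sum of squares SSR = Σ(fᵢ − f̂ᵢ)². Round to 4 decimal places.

Entries of XᵀX: Σ1 = 5, Σ1/d = 11/12, Σ1/d·1/d = 337/144.
Right-hand side: Σf = -9, Σ1/d·f = 3.
Eliminating β: (337/144)·(row 1) − (11/12)·(row 2) gives (391/36)·α = (337/144)·(-9) − (11/12)·3 = -381/16, so α = -3429/1564.
Then β = (3 − (11/12)·(-3429/1564))/(337/144) = 837/391.
Residuals: 521/1564, 81/1564, 1755/1564, -134/391, -1821/1564; SSR = 4451/1564.

SSR = 2.8459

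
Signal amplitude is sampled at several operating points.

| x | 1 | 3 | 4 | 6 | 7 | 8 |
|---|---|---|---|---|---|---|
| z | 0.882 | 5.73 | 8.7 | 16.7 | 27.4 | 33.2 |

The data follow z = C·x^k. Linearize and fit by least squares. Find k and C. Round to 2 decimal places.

k = 1.73, C = 0.85

Taking logs, ln z = k·ln x + ln C, so regress ln z on ln x.
AᵀA = [[14.4498, 8.3020]; [8.3020, 6]], rhs = [23.6868, 13.4120]ᵀ  (here Σln x = 8.3020, Σ(ln x)² = 14.4498, Σln z = 13.4120, Σln x·ln z = 23.6868).
Slope k = (n·Σln x·ln z − Σln x·Σln z)/(n·Σ(ln x)² − (Σln x)²) = (6·23.6868 − 8.3020·13.4120)/17.7753 = 1.73128; ln C = (Σln z − k·Σln x)/n = -0.16019, so C = exp(-0.16019) = 0.85198.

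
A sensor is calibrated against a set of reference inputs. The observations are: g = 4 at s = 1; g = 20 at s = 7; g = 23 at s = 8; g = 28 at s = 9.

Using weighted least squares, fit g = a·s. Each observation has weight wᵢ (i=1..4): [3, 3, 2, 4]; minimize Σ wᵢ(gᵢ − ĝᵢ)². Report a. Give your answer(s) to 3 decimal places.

Sums needed: Σwᵢ·s·s = 602.
For AᵀWg: Σwᵢ·s·g = 1808.
So AᵀWA·[a]ᵀ = AᵀWg: [[602]]·[a]ᵀ = [1808]ᵀ.
Hence a = 1808 / 602 ≈ 3.00332.

a = 3.003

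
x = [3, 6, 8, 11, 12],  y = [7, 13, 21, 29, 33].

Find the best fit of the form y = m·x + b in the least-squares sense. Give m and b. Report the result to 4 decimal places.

m = 2.9259, b = -2.8074

Sums needed: Σx·x = 374, Σx = 40, Σ1 = 5.
Right-hand side: Σx·y = 982, Σy = 103.
Normal equations: [[374, 40]; [40, 5]]·[m, b]ᵀ = [982, 103]ᵀ.
Eliminating b: 5·(row 1) − 40·(row 2) gives 270·m = 5·982 − 40·103 = 790, so m = 79/27.
Then b = (103 − 40·(79/27))/5 = -379/135.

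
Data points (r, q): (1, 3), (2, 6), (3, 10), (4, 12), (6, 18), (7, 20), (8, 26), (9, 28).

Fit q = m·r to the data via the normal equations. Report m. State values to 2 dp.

Entries of MᵀM: Σr·r = 260.
Moment sums: Σr·q = 801.
So MᵀM·[m]ᵀ = Mᵀq: [[260]]·[m]ᵀ = [801]ᵀ.
Hence m = 801 / 260 ≈ 3.08077.

m = 3.08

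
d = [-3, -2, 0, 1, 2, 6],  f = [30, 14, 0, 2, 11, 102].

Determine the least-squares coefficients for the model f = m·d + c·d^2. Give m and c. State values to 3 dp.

m = -0.949, c = 2.996

Forming MᵀM = [[54, 190]; [190, 1410]] and Mᵀf = [518, 4044]ᵀ gives MᵀM·[m, c]ᵀ = Mᵀf.
Δ = 54·1410 − 190² = 40040.
m = (518·1410 − 190·4044)/40040 = -1899/2002; c = (54·4044 − 190·518)/40040 = 29989/10010.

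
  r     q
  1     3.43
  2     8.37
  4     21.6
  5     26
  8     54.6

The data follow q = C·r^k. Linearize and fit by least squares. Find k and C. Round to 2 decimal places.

k = 1.32, C = 3.39

Linearized form: ln q = k·ln r + ln C. From the 5 transformed points,
AᵀA = [[9.3166, 5.7683]; [5.7683, 5]], rhs = [19.2939, 13.6880]ᵀ  (here Σln r = 5.7683, Σ(ln r)² = 9.3166, Σln q = 13.6880, Σln r·ln q = 19.2939).
Δ = 9.3166·5 − (5.7683)² = 13.3096; k = (19.2939·5 − 5.7683·13.6880)/13.3096 = 1.31577, ln C = (9.3166·13.6880 − 5.7683·19.2939)/13.3096 = 1.21965, so C = exp(1.21965) = 3.38599.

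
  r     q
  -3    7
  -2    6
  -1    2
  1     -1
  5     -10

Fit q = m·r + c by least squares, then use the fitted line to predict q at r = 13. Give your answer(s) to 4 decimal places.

Compute the Gram sums: Σr·r = 40, Σr = 0, Σ1 = 5.
Moment sums: Σr·q = -86, Σq = 4.
So XᵀX·[m, c]ᵀ = Xᵀq: [[40, 0]; [0, 5]]·[m, c]ᵀ = [-86, 4]ᵀ.
Eliminating c: 5·(row 1) − 0·(row 2) gives 200·m = 5·(-86) − 0·4 = -430, so m = -43/20.
Then c = (4 − 0·(-43/20))/5 = 4/5.
At r = 13: q̂ = (-43/20)·(13) + (4/5)·(1) = -543/20.

q̂ = -27.1500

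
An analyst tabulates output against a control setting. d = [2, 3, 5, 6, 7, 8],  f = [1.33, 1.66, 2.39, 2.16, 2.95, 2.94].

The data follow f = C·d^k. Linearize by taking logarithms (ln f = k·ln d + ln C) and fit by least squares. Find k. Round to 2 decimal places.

Linearized form: ln f = k·ln d + ln C. From the 6 transformed points,
AᵀA = [[15.5987, 9.2183]; [9.2183, 6]], rhs = [7.8842, 4.5936]ᵀ  (here Σln d = 9.2183, Σ(ln d)² = 15.5987, Σln f = 4.5936, Σln d·ln f = 7.8842).
Δ = 15.5987·6 − (9.2183)² = 8.6152; k = (7.8842·6 − 9.2183·4.5936)/8.6152 = 0.57570, ln C = (15.5987·4.5936 − 9.2183·7.8842)/8.6152 = -0.11890.

k = 0.58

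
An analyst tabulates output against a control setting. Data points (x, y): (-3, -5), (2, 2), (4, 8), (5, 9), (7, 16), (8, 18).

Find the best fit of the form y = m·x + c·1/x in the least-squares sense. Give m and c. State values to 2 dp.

m = 2.32, c = -5.79

With design matrix A, AᵀA = [[167, 6]; [6, 352549/705600]] and Aᵀy = [352, 4621/420]ᵀ.
det = 167·(352549/705600) − 6² = 33474083/705600.
m = (352·(352549/705600) − 6·(4621/420))/(33474083/705600) = 77517568/33474083; c = (167·(4621/420) − 6·352)/(33474083/705600) = -193759440/33474083.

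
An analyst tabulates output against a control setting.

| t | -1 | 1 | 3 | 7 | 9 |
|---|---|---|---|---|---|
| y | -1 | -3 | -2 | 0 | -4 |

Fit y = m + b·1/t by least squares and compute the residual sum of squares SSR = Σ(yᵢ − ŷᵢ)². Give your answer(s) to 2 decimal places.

SSR = 8.19

AᵀA·[m, b]ᵀ = Aᵀy reads: 5·m + (37/63)·b = -10;  (37/63)·m + (8509/3969)·b = -28/9.
Eliminating b: (8509/3969)·(row 1) − (37/63)·(row 2) gives (41176/3969)·m = (8509/3969)·(-10) − (37/63)·(-28/9) = -25946/1323, so m = -38919/20588.
Then b = ((-28/9) − (37/63)·(-38919/20588))/(8509/3969) = -19215/20588.
Residuals: -221/5147, -1815/10294, 1037/5147, 10416/5147, -20649/10294; SSR = 84335/10294.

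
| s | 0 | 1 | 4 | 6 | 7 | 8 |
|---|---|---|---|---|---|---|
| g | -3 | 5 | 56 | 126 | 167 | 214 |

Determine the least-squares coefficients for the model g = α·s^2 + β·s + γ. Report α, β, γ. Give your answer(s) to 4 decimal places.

α = 3.0121, β = 3.0495, γ = -2.3816

From the data, Σs^2·s^2 = 8050, Σs^2·s = 1136, Σs^2 = 166, Σs·s = 166, Σs = 26, Σ1 = 6.
Right-hand side: Σs^2·g = 27316, Σs·g = 3866, Σg = 565.
So XᵀX·[α, β, γ]ᵀ = Xᵀg: [[8050, 1136, 166]; [1136, 166, 26]; [166, 26, 6]]·[α, β, γ]ᵀ = [27316, 3866, 565]ᵀ.
Row-reducing yields α = 3247/1078, β = 16437/5390, γ = -1167/490.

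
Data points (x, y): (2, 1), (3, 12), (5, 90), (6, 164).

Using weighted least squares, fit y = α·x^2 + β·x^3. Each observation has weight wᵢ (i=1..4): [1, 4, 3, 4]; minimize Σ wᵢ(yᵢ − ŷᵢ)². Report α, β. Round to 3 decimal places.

α = -1.666, β = 1.040

Entries of AᵀWA: Σwᵢ·x^2·x^2 = 7399, Σwᵢ·x^2·x^3 = 41483, Σwᵢ·x^3·x^3 = 236479.
Moment sums: Σwᵢ·x^2·y = 30802, Σwᵢ·x^3·y = 176750.
AᵀWA·[α, β]ᵀ = AᵀWy becomes [[7399, 41483]; [41483, 236479]]·[α, β]ᵀ = [30802, 176750]ᵀ.
det = 7399·236479 − 41483² = 28868832.
α = (30802·236479 − 41483·176750)/28868832 = -1335947/801912; β = (7399·176750 − 41483·30802)/28868832 = 833719/801912.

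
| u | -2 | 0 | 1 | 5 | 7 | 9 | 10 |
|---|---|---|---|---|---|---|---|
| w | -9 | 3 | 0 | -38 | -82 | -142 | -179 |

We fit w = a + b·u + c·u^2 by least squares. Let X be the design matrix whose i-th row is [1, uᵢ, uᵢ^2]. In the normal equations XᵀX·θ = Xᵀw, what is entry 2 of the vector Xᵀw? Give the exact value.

-3814

Entry 2 ↔ basis u, so (Xᵀw)_{2} = Σᵢ (u)·wᵢ = (-2)·(-9) + (0)·(3) + (1)·(0) + (5)·(-38) + (7)·(-82) + (9)·(-142) + (10)·(-179) = -3814.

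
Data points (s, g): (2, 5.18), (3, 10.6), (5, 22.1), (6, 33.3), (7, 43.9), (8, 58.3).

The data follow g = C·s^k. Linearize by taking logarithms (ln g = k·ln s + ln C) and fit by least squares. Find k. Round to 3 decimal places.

Let Y = ln g. Fitting Y = k·ln s + ln C by least squares:
AᵀA = [[15.5987, 9.2183]; [9.2183, 6]], rhs = [30.8105, 18.4543]ᵀ  (here Σln s = 9.2183, Σ(ln s)² = 15.5987, Σln g = 18.4543, Σln s·ln g = 30.8105).
Δ = 15.5987·6 − (9.2183)² = 8.6152; k = (30.8105·6 − 9.2183·18.4543)/8.6152 = 1.71153, ln C = (15.5987·18.4543 − 9.2183·30.8105)/8.6152 = 0.44615.

k = 1.712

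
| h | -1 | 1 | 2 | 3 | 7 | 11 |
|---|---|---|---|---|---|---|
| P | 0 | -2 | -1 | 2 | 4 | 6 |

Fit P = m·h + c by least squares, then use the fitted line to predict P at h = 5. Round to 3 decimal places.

With design matrix A, AᵀA = [[185, 23]; [23, 6]] and AᵀP = [96, 9]ᵀ.
Eliminating c: 6·(row 1) − 23·(row 2) gives 581·m = 6·96 − 23·9 = 369, so m = 369/581.
Then c = (9 − 23·(369/581))/6 = -543/581.
At h = 5: P̂ = (369/581)·(5) + (-543/581)·(1) = 186/83.

P̂ = 2.241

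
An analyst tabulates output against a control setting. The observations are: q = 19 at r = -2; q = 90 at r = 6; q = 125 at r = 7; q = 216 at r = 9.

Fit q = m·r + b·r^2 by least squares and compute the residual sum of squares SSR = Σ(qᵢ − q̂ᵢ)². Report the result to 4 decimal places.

Sums needed: Σr·r = 170, Σr·r^2 = 1280, Σr^2·r^2 = 10274.
And Σr·q = 3321, Σr^2·q = 26937.
Normal equations: [[170, 1280]; [1280, 10274]]·[m, b]ᵀ = [3321, 26937]ᵀ.
Determinant 170·10274 − 1280² = 108180.
m = (3321·10274 − 1280·26937)/108180 = -19967/6010; b = (170·26937 − 1280·3321)/108180 = 3649/1202.
Residuals: 638/3005, 1941/3005, -1493/3005, 9/3005; SSR = 2131/3005.

SSR = 0.7092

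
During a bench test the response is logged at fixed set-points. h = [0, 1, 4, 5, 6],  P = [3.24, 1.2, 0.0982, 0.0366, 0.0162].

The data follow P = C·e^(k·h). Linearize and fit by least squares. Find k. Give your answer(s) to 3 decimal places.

Taking logs, ln P = k·h + ln C, so regress ln P on h.
Σh = 16.0000, Σ(h)² = 78.0000, Σln P = -8.3933, Σh·ln P = -50.3757.
Equations: 78.0000·k + 16.0000·ln C = -50.3757;  16.0000·k + 5·ln C = -8.3933.
Solving (det = 134.0000): k = -0.87750, ln C = 1.12935.

k = -0.878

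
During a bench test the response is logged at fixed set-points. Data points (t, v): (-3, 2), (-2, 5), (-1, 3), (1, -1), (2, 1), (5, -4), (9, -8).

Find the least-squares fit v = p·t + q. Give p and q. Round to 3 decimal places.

p = -0.992, q = 1.273

Normal-equation sums: Σt·t = 125, Σt = 11, Σ1 = 7.
Moment sums: Σt·v = -110, Σv = -2.
Determinant 125·7 − 11² = 754.
p = ((-110)·7 − 11·(-2))/754 = -374/377; q = (125·(-2) − 11·(-110))/754 = 480/377.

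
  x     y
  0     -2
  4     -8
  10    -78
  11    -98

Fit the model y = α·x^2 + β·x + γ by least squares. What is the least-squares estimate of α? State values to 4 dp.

α = -1.0356

The normal system AᵀA·[α, β, γ]ᵀ = Aᵀy is [[24897, 2395, 237]; [2395, 237, 25]; [237, 25, 4]]·[α, β, γ]ᵀ = [-19786, -1890, -186]ᵀ.
Solving the 3×3 system (Gaussian elimination) gives α = -2533/2446, β = 112645/41582, γ = -43115/20791.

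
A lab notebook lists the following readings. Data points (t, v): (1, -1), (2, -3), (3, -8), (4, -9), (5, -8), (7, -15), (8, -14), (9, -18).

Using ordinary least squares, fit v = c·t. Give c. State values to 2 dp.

c = -1.95

From the data, Σt·t = 249.
Right-hand side: Σt·v = -486.
Normal equations: [[249]]·[c]ᵀ = [-486]ᵀ.
Hence c = -486 / 249 ≈ -1.95181.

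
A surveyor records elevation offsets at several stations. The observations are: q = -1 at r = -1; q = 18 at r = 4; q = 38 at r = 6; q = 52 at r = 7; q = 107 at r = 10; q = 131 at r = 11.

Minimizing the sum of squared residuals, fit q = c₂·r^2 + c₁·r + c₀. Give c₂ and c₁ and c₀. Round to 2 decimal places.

c₂ = 1.06, c₁ = 0.30, c₀ = -1.48

Sums needed: Σr^2·r^2 = 28595, Σr^2·r = 2953, Σr^2 = 323, Σr·r = 323, Σr = 37, Σ1 = 6.
For Xᵀq: Σr^2·q = 30754, Σr·q = 3176, Σq = 345.
Normal equations: [[28595, 2953, 323]; [2953, 323, 37]; [323, 37, 6]]·[c₂, c₁, c₀]ᵀ = [30754, 3176, 345]ᵀ.
Inverting the 3×3 Gram matrix, [c₂, c₁, c₀]ᵀ = [147429/138940, 41913/138940, -51502/34735]ᵀ.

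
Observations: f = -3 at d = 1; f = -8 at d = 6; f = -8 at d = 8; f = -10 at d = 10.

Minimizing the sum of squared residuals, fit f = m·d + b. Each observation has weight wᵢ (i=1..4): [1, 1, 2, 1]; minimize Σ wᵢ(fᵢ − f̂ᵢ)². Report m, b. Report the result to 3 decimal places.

The normal equations are: 265·m + 33·b = -279;  33·m + 5·b = -37.
Eliminating b: 5·(row 1) − 33·(row 2) gives 236·m = 5·(-279) − 33·(-37) = -174, so m = -87/118.
Then b = ((-37) − 33·(-87/118))/5 = -299/118.

m = -0.737, b = -2.534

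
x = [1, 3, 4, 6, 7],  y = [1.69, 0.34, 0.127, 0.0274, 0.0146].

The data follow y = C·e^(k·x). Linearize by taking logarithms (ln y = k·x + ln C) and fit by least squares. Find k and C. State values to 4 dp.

k = -0.8018, C = 3.5943

With ln yᵢ as the transformed response and xᵢ as the regressor:
AᵀA = [[111.0000, 21.0000]; [21.0000, 5]], rhs = [-62.1364, -10.4416]ᵀ  (here Σx = 21.0000, Σ(x)² = 111.0000, Σln y = -10.4416, Σx·ln y = -62.1364).
Solving (det = 114.0000): k = -0.80183, ln C = 1.27936, so C = exp(1.27936) = 3.59434.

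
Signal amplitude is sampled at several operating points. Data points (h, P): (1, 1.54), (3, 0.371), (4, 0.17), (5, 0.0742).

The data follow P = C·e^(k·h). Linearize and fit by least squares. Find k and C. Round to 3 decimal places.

k = -0.755, C = 3.387

With ln Pᵢ as the transformed response and hᵢ as the regressor:
Sums: Σh = 13.0000, Σ(h)² = 51.0000, Σln P = -4.9327, Σh·ln P = -22.6357.
Normal system: [[51.0000, 13.0000]; [13.0000, 4]]·[k, ln C]ᵀ = [-22.6357, -4.9327]ᵀ.
Δ = 51.0000·4 − (13.0000)² = 35.0000; k = (-22.6357·4 − 13.0000·-4.9327)/35.0000 = -0.75478, ln C = (51.0000·-4.9327 − 13.0000·-22.6357)/35.0000 = 1.21986, so C = exp(1.21986) = 3.38670.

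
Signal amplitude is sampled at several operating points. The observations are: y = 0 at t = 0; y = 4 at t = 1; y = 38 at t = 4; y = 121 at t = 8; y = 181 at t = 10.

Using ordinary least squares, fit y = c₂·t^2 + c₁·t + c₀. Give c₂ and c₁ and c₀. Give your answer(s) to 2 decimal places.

c₂ = 1.44, c₁ = 3.68, c₀ = -0.40

With design matrix A, AᵀA = [[14353, 1577, 181]; [1577, 181, 23]; [181, 23, 5]] and Aᵀy = [26456, 2934, 344]ᵀ.
Solving the 3×3 system (Gaussian elimination) gives c₂ = 58637/40611, c₁ = 149474/40611, c₀ = -5401/13537.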